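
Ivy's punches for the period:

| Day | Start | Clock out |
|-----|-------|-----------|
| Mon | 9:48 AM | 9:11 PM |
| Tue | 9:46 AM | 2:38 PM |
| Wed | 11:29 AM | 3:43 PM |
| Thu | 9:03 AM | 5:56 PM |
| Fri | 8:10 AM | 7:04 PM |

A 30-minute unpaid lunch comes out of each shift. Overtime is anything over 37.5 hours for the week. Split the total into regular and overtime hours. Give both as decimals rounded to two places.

Mon: 9:48 AM–9:11 PM = 11 h 23 min; less 30 min break → 10 h 53 min
Tue: 9:46 AM–2:38 PM = 4 h 52 min; less 30 min break → 4 h 22 min
Wed: 11:29 AM–3:43 PM = 4 h 14 min; less 30 min break → 3 h 44 min
Thu: 9:03 AM–5:56 PM = 8 h 53 min; less 30 min break → 8 h 23 min
Fri: 8:10 AM–7:04 PM = 10 h 54 min; less 30 min break → 10 h 24 min
Total worked: 37 h 46 min = 37.77 h.
Threshold 37.5 h → overtime 0 h 16 min, regular 37 h 30 min.

Regular 37.50 hours, overtime 0.27 hours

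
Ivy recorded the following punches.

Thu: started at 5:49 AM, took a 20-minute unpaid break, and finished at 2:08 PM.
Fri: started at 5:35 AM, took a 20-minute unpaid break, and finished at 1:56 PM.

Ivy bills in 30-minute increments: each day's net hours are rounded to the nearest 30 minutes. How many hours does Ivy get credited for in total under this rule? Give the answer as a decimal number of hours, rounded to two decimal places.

Thu: 5:49 AM–2:08 PM = 8 h 19 min − 20 min = 7 h 59 min → rounds to 8 h 0 min
Fri: 5:35 AM–1:56 PM = 8 h 21 min − 20 min = 8 h 1 min → rounds to 8 h 0 min
Total credited: 16 h 0 min.

16.00 hours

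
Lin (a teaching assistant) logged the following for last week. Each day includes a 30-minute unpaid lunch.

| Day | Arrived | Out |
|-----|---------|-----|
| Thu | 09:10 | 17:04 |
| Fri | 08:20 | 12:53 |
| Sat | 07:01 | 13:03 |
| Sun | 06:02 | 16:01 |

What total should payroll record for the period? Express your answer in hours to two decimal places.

Thu: 09:10–17:04 = 7 h 54 min; less 30 min break → 7 h 24 min
Fri: 08:20–12:53 = 4 h 33 min; less 30 min break → 4 h 3 min
Sat: 07:01–13:03 = 6 h 2 min; less 30 min break → 5 h 32 min
Sun: 06:02–16:01 = 9 h 59 min; less 30 min break → 9 h 29 min
Total: 7 h 24 min + 4 h 3 min + 5 h 32 min + 9 h 29 min = 26 h 28 min.

26.47 hours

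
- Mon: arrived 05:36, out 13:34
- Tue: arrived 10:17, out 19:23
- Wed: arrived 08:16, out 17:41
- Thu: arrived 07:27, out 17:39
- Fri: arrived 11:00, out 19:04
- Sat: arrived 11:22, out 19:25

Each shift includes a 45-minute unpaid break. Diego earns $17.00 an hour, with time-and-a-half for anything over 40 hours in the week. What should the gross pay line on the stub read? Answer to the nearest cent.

$891.65

Mon: 05:36–13:34 = 7 h 58 min; less 45 min break → 7 h 13 min
Tue: 10:17–19:23 = 9 h 6 min; less 45 min break → 8 h 21 min
Wed: 08:16–17:41 = 9 h 25 min; less 45 min break → 8 h 40 min
Thu: 07:27–17:39 = 10 h 12 min; less 45 min break → 9 h 27 min
Fri: 11:00–19:04 = 8 h 4 min; less 45 min break → 7 h 19 min
Sat: 11:22–19:25 = 8 h 3 min; less 45 min break → 7 h 18 min
Total worked: 48 h 18 min = 2898 min.
Regular 40 h 0 min = 2400 min at $17.00/h; overtime 8 h 18 min = 498 min at $25.50/h.
Pay = (2400 × $17.00 + 498 × $25.50) ÷ 60 = $891.65.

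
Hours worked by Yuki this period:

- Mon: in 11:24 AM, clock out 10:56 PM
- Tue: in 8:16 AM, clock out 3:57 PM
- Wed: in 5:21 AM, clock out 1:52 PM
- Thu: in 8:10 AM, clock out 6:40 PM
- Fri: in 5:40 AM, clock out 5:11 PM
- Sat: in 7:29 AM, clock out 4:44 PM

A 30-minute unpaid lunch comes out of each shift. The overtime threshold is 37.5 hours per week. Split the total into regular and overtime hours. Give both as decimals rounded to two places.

Mon: 11:24 AM–10:56 PM = 11 h 32 min; less 30 min break → 11 h 2 min
Tue: 8:16 AM–3:57 PM = 7 h 41 min; less 30 min break → 7 h 11 min
Wed: 5:21 AM–1:52 PM = 8 h 31 min; less 30 min break → 8 h 1 min
Thu: 8:10 AM–6:40 PM = 10 h 30 min; less 30 min break → 10 h 0 min
Fri: 5:40 AM–5:11 PM = 11 h 31 min; less 30 min break → 11 h 1 min
Sat: 7:29 AM–4:44 PM = 9 h 15 min; less 30 min break → 8 h 45 min
Total worked: 56 h 0 min = 56.00 h.
Threshold 37.5 h → overtime 18 h 30 min, regular 37 h 30 min.

Regular 37.50 hours, overtime 18.50 hours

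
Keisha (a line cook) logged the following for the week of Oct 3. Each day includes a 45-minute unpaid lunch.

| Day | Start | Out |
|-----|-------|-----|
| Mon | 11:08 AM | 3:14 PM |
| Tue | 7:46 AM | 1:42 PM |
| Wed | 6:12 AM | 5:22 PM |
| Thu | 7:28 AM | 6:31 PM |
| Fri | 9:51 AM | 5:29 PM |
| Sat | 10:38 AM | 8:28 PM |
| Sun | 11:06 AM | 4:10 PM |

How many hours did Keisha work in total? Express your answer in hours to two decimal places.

Mon: 11:08 AM–3:14 PM = 4 h 6 min; less 45 min break → 3 h 21 min
Tue: 7:46 AM–1:42 PM = 5 h 56 min; less 45 min break → 5 h 11 min
Wed: 6:12 AM–5:22 PM = 11 h 10 min; less 45 min break → 10 h 25 min
Thu: 7:28 AM–6:31 PM = 11 h 3 min; less 45 min break → 10 h 18 min
Fri: 9:51 AM–5:29 PM = 7 h 38 min; less 45 min break → 6 h 53 min
Sat: 10:38 AM–8:28 PM = 9 h 50 min; less 45 min break → 9 h 5 min
Sun: 11:06 AM–4:10 PM = 5 h 4 min; less 45 min break → 4 h 19 min
Total: 3 h 21 min + 5 h 11 min + 10 h 25 min + 10 h 18 min + 6 h 53 min + 9 h 5 min + 4 h 19 min = 49 h 32 min.

49.53 hours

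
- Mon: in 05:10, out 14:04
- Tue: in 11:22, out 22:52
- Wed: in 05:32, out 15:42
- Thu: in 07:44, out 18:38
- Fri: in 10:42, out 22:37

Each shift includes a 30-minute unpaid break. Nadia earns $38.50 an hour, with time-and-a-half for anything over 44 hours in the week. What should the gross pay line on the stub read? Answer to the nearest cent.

$2091.51

Mon: 05:10–14:04 = 8 h 54 min; less 30 min break → 8 h 24 min
Tue: 11:22–22:52 = 11 h 30 min; less 30 min break → 11 h 0 min
Wed: 05:32–15:42 = 10 h 10 min; less 30 min break → 9 h 40 min
Thu: 07:44–18:38 = 10 h 54 min; less 30 min break → 10 h 24 min
Fri: 10:42–22:37 = 11 h 55 min; less 30 min break → 11 h 25 min
Total worked: 50 h 53 min = 3053 min.
Regular 44 h 0 min = 2640 min at $38.50/h; overtime 6 h 53 min = 413 min at $57.75/h.
Pay = (2640 × $38.50 + 413 × $57.75) ÷ 60 = $2091.51.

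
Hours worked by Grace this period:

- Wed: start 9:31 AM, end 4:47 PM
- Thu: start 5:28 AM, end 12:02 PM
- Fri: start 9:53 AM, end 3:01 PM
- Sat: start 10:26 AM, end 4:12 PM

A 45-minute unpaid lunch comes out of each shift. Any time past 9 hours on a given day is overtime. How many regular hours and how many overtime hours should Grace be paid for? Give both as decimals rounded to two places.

Wed: 9:31 AM–4:47 PM = 7 h 16 min; less 45 min break → 6 h 31 min
Thu: 5:28 AM–12:02 PM = 6 h 34 min; less 45 min break → 5 h 49 min
Fri: 9:53 AM–3:01 PM = 5 h 8 min; less 45 min break → 4 h 23 min
Sat: 10:26 AM–4:12 PM = 5 h 46 min; less 45 min break → 5 h 1 min
Wed reg 6 h 31 min / OT 0 h 0 min; Thu reg 5 h 49 min / OT 0 h 0 min; Fri reg 4 h 23 min / OT 0 h 0 min; Sat reg 5 h 1 min / OT 0 h 0 min.
Totals: regular 21 h 44 min, overtime 0 h 0 min.

Regular 21.73 hours, overtime 0.00 hours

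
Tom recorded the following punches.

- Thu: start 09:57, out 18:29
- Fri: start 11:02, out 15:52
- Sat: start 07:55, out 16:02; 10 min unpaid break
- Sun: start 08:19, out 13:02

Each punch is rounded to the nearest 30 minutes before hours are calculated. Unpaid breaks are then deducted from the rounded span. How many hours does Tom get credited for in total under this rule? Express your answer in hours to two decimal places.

25.83 hours

Thu: in 09:57→10:00, out 18:29→18:30; 8 h 30 min
Fri: in 11:02→11:00, out 15:52→16:00; 5 h 0 min
Sat: in 07:55→08:00, out 16:02→16:00; 8 h 0 min − 10 min = 7 h 50 min
Sun: in 08:19→08:30, out 13:02→13:00; 4 h 30 min
Total credited: 25 h 50 min.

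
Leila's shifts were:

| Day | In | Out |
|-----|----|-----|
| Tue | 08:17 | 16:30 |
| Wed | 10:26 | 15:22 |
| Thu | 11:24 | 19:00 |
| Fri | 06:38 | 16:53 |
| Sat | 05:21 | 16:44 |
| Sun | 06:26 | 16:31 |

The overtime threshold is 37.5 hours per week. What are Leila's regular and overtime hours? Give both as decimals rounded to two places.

Tue: 08:17–16:30 = 8 h 13 min
Wed: 10:26–15:22 = 4 h 56 min
Thu: 11:24–19:00 = 7 h 36 min
Fri: 06:38–16:53 = 10 h 15 min
Sat: 05:21–16:44 = 11 h 23 min
Sun: 06:26–16:31 = 10 h 5 min
Total worked: 52 h 28 min = 52.47 h.
Threshold 37.5 h → overtime 14 h 58 min, regular 37 h 30 min.

Regular 37.50 hours, overtime 14.97 hours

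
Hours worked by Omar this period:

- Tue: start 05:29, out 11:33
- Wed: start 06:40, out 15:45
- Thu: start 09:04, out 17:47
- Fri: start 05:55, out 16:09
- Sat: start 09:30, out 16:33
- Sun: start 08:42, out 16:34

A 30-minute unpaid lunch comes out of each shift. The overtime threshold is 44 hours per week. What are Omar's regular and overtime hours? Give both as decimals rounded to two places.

Tue: 05:29–11:33 = 6 h 4 min; less 30 min break → 5 h 34 min
Wed: 06:40–15:45 = 9 h 5 min; less 30 min break → 8 h 35 min
Thu: 09:04–17:47 = 8 h 43 min; less 30 min break → 8 h 13 min
Fri: 05:55–16:09 = 10 h 14 min; less 30 min break → 9 h 44 min
Sat: 09:30–16:33 = 7 h 3 min; less 30 min break → 6 h 33 min
Sun: 08:42–16:34 = 7 h 52 min; less 30 min break → 7 h 22 min
Total worked: 46 h 1 min = 46.02 h.
Threshold 44 h → overtime 2 h 1 min, regular 44 h 0 min.

Regular 44.00 hours, overtime 2.02 hours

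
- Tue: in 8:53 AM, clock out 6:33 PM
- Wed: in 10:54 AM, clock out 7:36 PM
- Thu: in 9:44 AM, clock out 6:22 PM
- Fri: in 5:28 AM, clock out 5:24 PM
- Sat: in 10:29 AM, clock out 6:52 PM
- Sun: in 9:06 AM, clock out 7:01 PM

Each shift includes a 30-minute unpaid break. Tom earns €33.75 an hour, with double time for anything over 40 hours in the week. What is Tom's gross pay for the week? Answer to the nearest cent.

€2310.75

Tue: 8:53 AM–6:33 PM = 9 h 40 min; less 30 min break → 9 h 10 min
Wed: 10:54 AM–7:36 PM = 8 h 42 min; less 30 min break → 8 h 12 min
Thu: 9:44 AM–6:22 PM = 8 h 38 min; less 30 min break → 8 h 8 min
Fri: 5:28 AM–5:24 PM = 11 h 56 min; less 30 min break → 11 h 26 min
Sat: 10:29 AM–6:52 PM = 8 h 23 min; less 30 min break → 7 h 53 min
Sun: 9:06 AM–7:01 PM = 9 h 55 min; less 30 min break → 9 h 25 min
Total worked: 54 h 14 min = 3254 min.
Regular 40 h 0 min = 2400 min at €33.75/h; overtime 14 h 14 min = 854 min at €67.50/h.
Pay = (2400 × €33.75 + 854 × €67.50) ÷ 60 = €2310.75.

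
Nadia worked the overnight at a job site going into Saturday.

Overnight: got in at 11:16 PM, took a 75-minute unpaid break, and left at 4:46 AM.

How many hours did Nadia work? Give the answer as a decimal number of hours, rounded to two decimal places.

Overnight: 11:16 PM → midnight = 0 h 44 min; midnight → 4:46 AM = 4 h 46 min; span 5 h 30 min; less 75 min break → 4 h 15 min

4.25 hours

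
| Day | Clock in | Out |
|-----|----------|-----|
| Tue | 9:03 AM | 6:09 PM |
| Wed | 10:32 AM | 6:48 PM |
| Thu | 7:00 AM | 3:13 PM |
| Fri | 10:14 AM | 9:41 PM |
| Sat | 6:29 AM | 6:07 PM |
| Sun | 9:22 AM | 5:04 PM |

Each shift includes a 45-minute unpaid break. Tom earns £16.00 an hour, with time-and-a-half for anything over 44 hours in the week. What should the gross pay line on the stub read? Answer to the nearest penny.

£892.80

Tue: 9:03 AM–6:09 PM = 9 h 6 min; less 45 min break → 8 h 21 min
Wed: 10:32 AM–6:48 PM = 8 h 16 min; less 45 min break → 7 h 31 min
Thu: 7:00 AM–3:13 PM = 8 h 13 min; less 45 min break → 7 h 28 min
Fri: 10:14 AM–9:41 PM = 11 h 27 min; less 45 min break → 10 h 42 min
Sat: 6:29 AM–6:07 PM = 11 h 38 min; less 45 min break → 10 h 53 min
Sun: 9:22 AM–5:04 PM = 7 h 42 min; less 45 min break → 6 h 57 min
Total worked: 51 h 52 min = 3112 min.
Regular 44 h 0 min = 2640 min at £16.00/h; overtime 7 h 52 min = 472 min at £24.00/h.
Pay = (2640 × £16.00 + 472 × £24.00) ÷ 60 = £892.80.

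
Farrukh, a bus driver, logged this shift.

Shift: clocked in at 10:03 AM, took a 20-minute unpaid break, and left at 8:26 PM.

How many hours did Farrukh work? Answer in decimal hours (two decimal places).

10.05 hours

Shift: 10:03 AM–8:26 PM = 10 h 23 min; less 20 min break → 10 h 3 min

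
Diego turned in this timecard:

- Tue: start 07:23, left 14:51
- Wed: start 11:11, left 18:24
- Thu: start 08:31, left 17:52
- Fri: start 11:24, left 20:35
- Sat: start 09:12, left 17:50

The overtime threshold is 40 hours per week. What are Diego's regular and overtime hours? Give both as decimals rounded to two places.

Tue: 07:23–14:51 = 7 h 28 min
Wed: 11:11–18:24 = 7 h 13 min
Thu: 08:31–17:52 = 9 h 21 min
Fri: 11:24–20:35 = 9 h 11 min
Sat: 09:12–17:50 = 8 h 38 min
Total worked: 41 h 51 min = 41.85 h.
Threshold 40 h → overtime 1 h 51 min, regular 40 h 0 min.

Regular 40.00 hours, overtime 1.85 hours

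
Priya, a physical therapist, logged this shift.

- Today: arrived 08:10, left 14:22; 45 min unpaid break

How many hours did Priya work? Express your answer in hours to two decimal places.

5.45 hours

Today: 08:10–14:22 = 6 h 12 min; less 45 min break → 5 h 27 min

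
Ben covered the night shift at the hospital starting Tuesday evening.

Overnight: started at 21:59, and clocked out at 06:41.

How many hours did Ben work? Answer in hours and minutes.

8 h 42 min

Overnight: 21:59 → midnight = 2 h 1 min; midnight → 06:41 = 6 h 41 min; span 8 h 42 min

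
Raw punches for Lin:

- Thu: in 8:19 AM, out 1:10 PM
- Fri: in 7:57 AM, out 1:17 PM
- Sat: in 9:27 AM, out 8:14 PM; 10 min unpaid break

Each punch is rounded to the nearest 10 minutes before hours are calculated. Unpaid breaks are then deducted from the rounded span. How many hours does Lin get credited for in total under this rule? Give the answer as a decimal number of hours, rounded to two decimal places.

20.67 hours

Thu: in 8:19 AM→8:20 AM, out 1:10 PM→1:10 PM; 4 h 50 min
Fri: in 7:57 AM→8:00 AM, out 1:17 PM→1:20 PM; 5 h 20 min
Sat: in 9:27 AM→9:30 AM, out 8:14 PM→8:10 PM; 10 h 40 min − 10 min = 10 h 30 min
Total credited: 20 h 40 min.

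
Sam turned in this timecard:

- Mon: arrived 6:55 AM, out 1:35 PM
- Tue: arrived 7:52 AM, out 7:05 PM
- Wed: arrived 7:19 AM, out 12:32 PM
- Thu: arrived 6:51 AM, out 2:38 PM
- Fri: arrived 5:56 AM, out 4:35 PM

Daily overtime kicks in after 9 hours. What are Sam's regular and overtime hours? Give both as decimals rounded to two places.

Regular 37.67 hours, overtime 3.87 hours

Mon: 6:55 AM–1:35 PM = 6 h 40 min
Tue: 7:52 AM–7:05 PM = 11 h 13 min
Wed: 7:19 AM–12:32 PM = 5 h 13 min
Thu: 6:51 AM–2:38 PM = 7 h 47 min
Fri: 5:56 AM–4:35 PM = 10 h 39 min
Mon reg 6 h 40 min / OT 0 h 0 min; Tue reg 9 h 0 min / OT 2 h 13 min; Wed reg 5 h 13 min / OT 0 h 0 min; Thu reg 7 h 47 min / OT 0 h 0 min; Fri reg 9 h 0 min / OT 1 h 39 min.
Totals: regular 37 h 40 min, overtime 3 h 52 min.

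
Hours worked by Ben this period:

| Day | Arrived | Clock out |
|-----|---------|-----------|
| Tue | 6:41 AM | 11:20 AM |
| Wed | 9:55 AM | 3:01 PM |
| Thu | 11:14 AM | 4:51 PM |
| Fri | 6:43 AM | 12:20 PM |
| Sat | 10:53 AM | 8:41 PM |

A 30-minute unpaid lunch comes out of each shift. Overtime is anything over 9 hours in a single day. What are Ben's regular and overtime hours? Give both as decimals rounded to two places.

Regular 27.98 hours, overtime 0.30 hours

Tue: 6:41 AM–11:20 AM = 4 h 39 min; less 30 min break → 4 h 9 min
Wed: 9:55 AM–3:01 PM = 5 h 6 min; less 30 min break → 4 h 36 min
Thu: 11:14 AM–4:51 PM = 5 h 37 min; less 30 min break → 5 h 7 min
Fri: 6:43 AM–12:20 PM = 5 h 37 min; less 30 min break → 5 h 7 min
Sat: 10:53 AM–8:41 PM = 9 h 48 min; less 30 min break → 9 h 18 min
Tue reg 4 h 9 min / OT 0 h 0 min; Wed reg 4 h 36 min / OT 0 h 0 min; Thu reg 5 h 7 min / OT 0 h 0 min; Fri reg 5 h 7 min / OT 0 h 0 min; Sat reg 9 h 0 min / OT 0 h 18 min.
Totals: regular 27 h 59 min, overtime 0 h 18 min.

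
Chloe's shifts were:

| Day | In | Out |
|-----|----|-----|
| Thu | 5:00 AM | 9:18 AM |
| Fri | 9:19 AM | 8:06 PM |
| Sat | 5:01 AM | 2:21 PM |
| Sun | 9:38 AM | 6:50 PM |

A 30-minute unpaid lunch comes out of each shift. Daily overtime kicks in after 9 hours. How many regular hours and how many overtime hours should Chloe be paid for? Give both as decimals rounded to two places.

Regular 30.33 hours, overtime 1.28 hours

Thu: 5:00 AM–9:18 AM = 4 h 18 min; less 30 min break → 3 h 48 min
Fri: 9:19 AM–8:06 PM = 10 h 47 min; less 30 min break → 10 h 17 min
Sat: 5:01 AM–2:21 PM = 9 h 20 min; less 30 min break → 8 h 50 min
Sun: 9:38 AM–6:50 PM = 9 h 12 min; less 30 min break → 8 h 42 min
Thu reg 3 h 48 min / OT 0 h 0 min; Fri reg 9 h 0 min / OT 1 h 17 min; Sat reg 8 h 50 min / OT 0 h 0 min; Sun reg 8 h 42 min / OT 0 h 0 min.
Totals: regular 30 h 20 min, overtime 1 h 17 min.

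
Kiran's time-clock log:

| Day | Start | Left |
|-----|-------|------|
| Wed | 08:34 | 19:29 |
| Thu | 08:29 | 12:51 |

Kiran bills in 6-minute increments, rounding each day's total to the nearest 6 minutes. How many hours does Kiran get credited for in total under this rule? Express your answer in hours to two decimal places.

15.30 hours

Wed: 08:34–19:29 = 10 h 55 min → rounds to 10 h 54 min
Thu: 08:29–12:51 = 4 h 22 min → rounds to 4 h 24 min
Total credited: 15 h 18 min.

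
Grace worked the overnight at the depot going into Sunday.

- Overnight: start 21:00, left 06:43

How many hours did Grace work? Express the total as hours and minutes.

9 h 43 min

Overnight: 21:00 → midnight = 3 h 0 min; midnight → 06:43 = 6 h 43 min; span 9 h 43 min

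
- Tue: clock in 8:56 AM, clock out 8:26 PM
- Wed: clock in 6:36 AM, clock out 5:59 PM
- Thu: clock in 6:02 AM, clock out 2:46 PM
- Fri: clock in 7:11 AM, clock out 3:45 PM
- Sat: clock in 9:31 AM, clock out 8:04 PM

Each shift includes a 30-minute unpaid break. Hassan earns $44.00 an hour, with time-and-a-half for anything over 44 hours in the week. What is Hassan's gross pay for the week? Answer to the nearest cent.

$2215.40

Tue: 8:56 AM–8:26 PM = 11 h 30 min; less 30 min break → 11 h 0 min
Wed: 6:36 AM–5:59 PM = 11 h 23 min; less 30 min break → 10 h 53 min
Thu: 6:02 AM–2:46 PM = 8 h 44 min; less 30 min break → 8 h 14 min
Fri: 7:11 AM–3:45 PM = 8 h 34 min; less 30 min break → 8 h 4 min
Sat: 9:31 AM–8:04 PM = 10 h 33 min; less 30 min break → 10 h 3 min
Total worked: 48 h 14 min = 2894 min.
Regular 44 h 0 min = 2640 min at $44.00/h; overtime 4 h 14 min = 254 min at $66.00/h.
Pay = (2640 × $44.00 + 254 × $66.00) ÷ 60 = $2215.40.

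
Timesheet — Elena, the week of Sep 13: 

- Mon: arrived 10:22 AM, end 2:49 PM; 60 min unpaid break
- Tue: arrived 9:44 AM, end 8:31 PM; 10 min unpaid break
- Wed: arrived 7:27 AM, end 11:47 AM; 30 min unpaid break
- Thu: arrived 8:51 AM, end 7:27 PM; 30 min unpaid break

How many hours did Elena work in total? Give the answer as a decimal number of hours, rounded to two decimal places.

28.00 hours

Mon: 10:22 AM–2:49 PM = 4 h 27 min; less 60 min break → 3 h 27 min
Tue: 9:44 AM–8:31 PM = 10 h 47 min; less 10 min break → 10 h 37 min
Wed: 7:27 AM–11:47 AM = 4 h 20 min; less 30 min break → 3 h 50 min
Thu: 8:51 AM–7:27 PM = 10 h 36 min; less 30 min break → 10 h 6 min
Total: 3 h 27 min + 10 h 37 min + 3 h 50 min + 10 h 6 min = 28 h 0 min.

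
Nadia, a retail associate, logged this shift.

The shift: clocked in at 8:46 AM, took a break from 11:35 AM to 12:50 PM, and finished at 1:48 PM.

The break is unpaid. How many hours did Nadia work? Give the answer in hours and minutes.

The shift: 8:46 AM–1:48 PM = 5 h 2 min; less 75 min break → 3 h 47 min

3 h 47 min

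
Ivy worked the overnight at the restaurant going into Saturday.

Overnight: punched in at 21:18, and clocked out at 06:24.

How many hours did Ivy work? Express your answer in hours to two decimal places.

Overnight: 21:18 → midnight = 2 h 42 min; midnight → 06:24 = 6 h 24 min; span 9 h 6 min

9.10 hours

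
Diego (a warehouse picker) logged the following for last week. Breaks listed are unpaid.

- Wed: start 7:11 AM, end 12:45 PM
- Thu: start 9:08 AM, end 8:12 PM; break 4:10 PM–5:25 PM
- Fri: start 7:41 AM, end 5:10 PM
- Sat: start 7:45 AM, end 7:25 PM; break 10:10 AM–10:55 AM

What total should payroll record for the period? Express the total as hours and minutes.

35 h 47 min

Wed: 7:11 AM–12:45 PM = 5 h 34 min
Thu: 9:08 AM–8:12 PM = 11 h 4 min; less 75 min break → 9 h 49 min
Fri: 7:41 AM–5:10 PM = 9 h 29 min
Sat: 7:45 AM–7:25 PM = 11 h 40 min; less 45 min break → 10 h 55 min
Total: 5 h 34 min + 9 h 49 min + 9 h 29 min + 10 h 55 min = 35 h 47 min.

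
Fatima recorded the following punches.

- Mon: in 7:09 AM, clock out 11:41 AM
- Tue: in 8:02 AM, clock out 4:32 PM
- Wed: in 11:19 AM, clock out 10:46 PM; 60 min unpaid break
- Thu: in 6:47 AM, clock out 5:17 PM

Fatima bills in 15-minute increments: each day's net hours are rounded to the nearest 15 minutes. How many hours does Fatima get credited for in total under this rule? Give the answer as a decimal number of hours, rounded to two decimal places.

34.00 hours

Mon: 7:09 AM–11:41 AM = 4 h 32 min → rounds to 4 h 30 min
Tue: 8:02 AM–4:32 PM = 8 h 30 min → rounds to 8 h 30 min
Wed: 11:19 AM–10:46 PM = 11 h 27 min − 60 min = 10 h 27 min → rounds to 10 h 30 min
Thu: 6:47 AM–5:17 PM = 10 h 30 min → rounds to 10 h 30 min
Total credited: 34 h 0 min.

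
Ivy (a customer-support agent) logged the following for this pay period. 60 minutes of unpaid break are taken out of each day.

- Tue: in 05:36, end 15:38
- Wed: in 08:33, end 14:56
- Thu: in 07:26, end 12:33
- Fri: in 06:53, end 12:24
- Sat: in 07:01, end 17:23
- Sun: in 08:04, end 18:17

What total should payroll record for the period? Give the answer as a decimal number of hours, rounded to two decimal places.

Tue: 05:36–15:38 = 10 h 2 min; less 60 min break → 9 h 2 min
Wed: 08:33–14:56 = 6 h 23 min; less 60 min break → 5 h 23 min
Thu: 07:26–12:33 = 5 h 7 min; less 60 min break → 4 h 7 min
Fri: 06:53–12:24 = 5 h 31 min; less 60 min break → 4 h 31 min
Sat: 07:01–17:23 = 10 h 22 min; less 60 min break → 9 h 22 min
Sun: 08:04–18:17 = 10 h 13 min; less 60 min break → 9 h 13 min
Total: 9 h 2 min + 5 h 23 min + 4 h 7 min + 4 h 31 min + 9 h 22 min + 9 h 13 min = 41 h 38 min.

41.63 hours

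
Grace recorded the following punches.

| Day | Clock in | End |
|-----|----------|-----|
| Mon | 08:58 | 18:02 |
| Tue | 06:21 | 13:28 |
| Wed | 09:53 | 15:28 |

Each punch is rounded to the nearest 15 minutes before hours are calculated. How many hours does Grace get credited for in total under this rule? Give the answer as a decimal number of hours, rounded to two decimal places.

Mon: in 08:58→09:00, out 18:02→18:00; 9 h 0 min
Tue: in 06:21→06:15, out 13:28→13:30; 7 h 15 min
Wed: in 09:53→10:00, out 15:28→15:30; 5 h 30 min
Total credited: 21 h 45 min.

21.75 hours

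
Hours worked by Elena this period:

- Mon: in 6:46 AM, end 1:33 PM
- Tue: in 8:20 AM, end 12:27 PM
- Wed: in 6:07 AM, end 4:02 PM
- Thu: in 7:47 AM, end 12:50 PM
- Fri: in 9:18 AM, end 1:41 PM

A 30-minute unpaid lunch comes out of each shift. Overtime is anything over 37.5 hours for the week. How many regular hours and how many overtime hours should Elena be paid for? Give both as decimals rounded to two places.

Mon: 6:46 AM–1:33 PM = 6 h 47 min; less 30 min break → 6 h 17 min
Tue: 8:20 AM–12:27 PM = 4 h 7 min; less 30 min break → 3 h 37 min
Wed: 6:07 AM–4:02 PM = 9 h 55 min; less 30 min break → 9 h 25 min
Thu: 7:47 AM–12:50 PM = 5 h 3 min; less 30 min break → 4 h 33 min
Fri: 9:18 AM–1:41 PM = 4 h 23 min; less 30 min break → 3 h 53 min
Total worked: 27 h 45 min = 27.75 h.
Threshold 37.5 h → overtime 0 h 0 min, regular 27 h 45 min.

Regular 27.75 hours, overtime 0.00 hours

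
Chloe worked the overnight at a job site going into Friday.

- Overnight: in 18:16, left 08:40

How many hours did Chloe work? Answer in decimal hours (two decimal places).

Overnight: 18:16 → midnight = 5 h 44 min; midnight → 08:40 = 8 h 40 min; span 14 h 24 min

14.40 hours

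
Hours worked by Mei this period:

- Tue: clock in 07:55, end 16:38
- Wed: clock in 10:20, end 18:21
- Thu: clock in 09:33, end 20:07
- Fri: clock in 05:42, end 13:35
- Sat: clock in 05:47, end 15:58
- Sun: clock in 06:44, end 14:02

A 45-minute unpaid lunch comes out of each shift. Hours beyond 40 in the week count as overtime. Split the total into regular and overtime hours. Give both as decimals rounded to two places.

Regular 40.00 hours, overtime 8.17 hours

Tue: 07:55–16:38 = 8 h 43 min; less 45 min break → 7 h 58 min
Wed: 10:20–18:21 = 8 h 1 min; less 45 min break → 7 h 16 min
Thu: 09:33–20:07 = 10 h 34 min; less 45 min break → 9 h 49 min
Fri: 05:42–13:35 = 7 h 53 min; less 45 min break → 7 h 8 min
Sat: 05:47–15:58 = 10 h 11 min; less 45 min break → 9 h 26 min
Sun: 06:44–14:02 = 7 h 18 min; less 45 min break → 6 h 33 min
Total worked: 48 h 10 min = 48.17 h.
Threshold 40 h → overtime 8 h 10 min, regular 40 h 0 min.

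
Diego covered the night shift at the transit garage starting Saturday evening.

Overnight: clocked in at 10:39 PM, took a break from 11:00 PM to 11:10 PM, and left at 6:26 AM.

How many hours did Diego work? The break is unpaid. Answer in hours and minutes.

7 h 37 min

Overnight: 10:39 PM → midnight = 1 h 21 min; midnight → 6:26 AM = 6 h 26 min; span 7 h 47 min; less 10 min break → 7 h 37 min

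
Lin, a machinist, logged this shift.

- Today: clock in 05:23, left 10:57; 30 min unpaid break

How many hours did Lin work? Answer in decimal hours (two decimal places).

Today: 05:23–10:57 = 5 h 34 min; less 30 min break → 5 h 4 min

5.07 hours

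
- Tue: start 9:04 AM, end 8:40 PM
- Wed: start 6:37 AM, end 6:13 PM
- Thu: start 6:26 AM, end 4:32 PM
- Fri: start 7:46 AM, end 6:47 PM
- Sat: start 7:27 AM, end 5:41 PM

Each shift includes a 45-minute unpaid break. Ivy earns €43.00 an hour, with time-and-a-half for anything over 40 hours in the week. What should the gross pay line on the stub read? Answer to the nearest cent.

€2416.60

Tue: 9:04 AM–8:40 PM = 11 h 36 min; less 45 min break → 10 h 51 min
Wed: 6:37 AM–6:13 PM = 11 h 36 min; less 45 min break → 10 h 51 min
Thu: 6:26 AM–4:32 PM = 10 h 6 min; less 45 min break → 9 h 21 min
Fri: 7:46 AM–6:47 PM = 11 h 1 min; less 45 min break → 10 h 16 min
Sat: 7:27 AM–5:41 PM = 10 h 14 min; less 45 min break → 9 h 29 min
Total worked: 50 h 48 min = 3048 min.
Regular 40 h 0 min = 2400 min at €43.00/h; overtime 10 h 48 min = 648 min at €64.50/h.
Pay = (2400 × €43.00 + 648 × €64.50) ÷ 60 = €2416.60.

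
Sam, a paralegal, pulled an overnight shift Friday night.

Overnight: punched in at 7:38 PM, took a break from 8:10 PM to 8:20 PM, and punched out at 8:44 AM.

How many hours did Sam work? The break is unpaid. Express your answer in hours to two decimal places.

12.93 hours

Overnight: 7:38 PM → midnight = 4 h 22 min; midnight → 8:44 AM = 8 h 44 min; span 13 h 6 min; less 10 min break → 12 h 56 min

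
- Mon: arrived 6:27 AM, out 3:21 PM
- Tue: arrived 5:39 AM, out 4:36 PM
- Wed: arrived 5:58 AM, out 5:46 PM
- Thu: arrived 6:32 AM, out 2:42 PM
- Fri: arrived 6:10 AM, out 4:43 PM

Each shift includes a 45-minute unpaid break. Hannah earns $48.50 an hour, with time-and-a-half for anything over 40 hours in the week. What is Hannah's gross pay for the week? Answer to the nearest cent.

$2421.36

Mon: 6:27 AM–3:21 PM = 8 h 54 min; less 45 min break → 8 h 9 min
Tue: 5:39 AM–4:36 PM = 10 h 57 min; less 45 min break → 10 h 12 min
Wed: 5:58 AM–5:46 PM = 11 h 48 min; less 45 min break → 11 h 3 min
Thu: 6:32 AM–2:42 PM = 8 h 10 min; less 45 min break → 7 h 25 min
Fri: 6:10 AM–4:43 PM = 10 h 33 min; less 45 min break → 9 h 48 min
Total worked: 46 h 37 min = 2797 min.
Regular 40 h 0 min = 2400 min at $48.50/h; overtime 6 h 37 min = 397 min at $72.75/h.
Pay = (2400 × $48.50 + 397 × $72.75) ÷ 60 = $2421.36.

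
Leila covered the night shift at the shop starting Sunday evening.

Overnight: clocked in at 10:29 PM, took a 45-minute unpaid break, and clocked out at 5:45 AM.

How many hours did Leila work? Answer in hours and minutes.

6 h 31 min

Overnight: 10:29 PM → midnight = 1 h 31 min; midnight → 5:45 AM = 5 h 45 min; span 7 h 16 min; less 45 min break → 6 h 31 min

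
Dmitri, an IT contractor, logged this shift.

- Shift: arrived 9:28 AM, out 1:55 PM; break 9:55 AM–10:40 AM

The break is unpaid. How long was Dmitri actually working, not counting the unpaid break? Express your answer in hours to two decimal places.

Shift: 9:28 AM–1:55 PM = 4 h 27 min; less 45 min break → 3 h 42 min

3.70 hours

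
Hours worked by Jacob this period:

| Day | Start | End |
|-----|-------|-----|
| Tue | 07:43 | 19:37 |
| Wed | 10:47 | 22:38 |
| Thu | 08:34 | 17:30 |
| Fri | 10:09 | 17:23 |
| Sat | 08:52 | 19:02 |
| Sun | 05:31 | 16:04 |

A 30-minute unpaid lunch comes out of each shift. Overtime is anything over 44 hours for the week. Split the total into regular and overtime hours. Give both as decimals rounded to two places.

Tue: 07:43–19:37 = 11 h 54 min; less 30 min break → 11 h 24 min
Wed: 10:47–22:38 = 11 h 51 min; less 30 min break → 11 h 21 min
Thu: 08:34–17:30 = 8 h 56 min; less 30 min break → 8 h 26 min
Fri: 10:09–17:23 = 7 h 14 min; less 30 min break → 6 h 44 min
Sat: 08:52–19:02 = 10 h 10 min; less 30 min break → 9 h 40 min
Sun: 05:31–16:04 = 10 h 33 min; less 30 min break → 10 h 3 min
Total worked: 57 h 38 min = 57.63 h.
Threshold 44 h → overtime 13 h 38 min, regular 44 h 0 min.

Regular 44.00 hours, overtime 13.63 hours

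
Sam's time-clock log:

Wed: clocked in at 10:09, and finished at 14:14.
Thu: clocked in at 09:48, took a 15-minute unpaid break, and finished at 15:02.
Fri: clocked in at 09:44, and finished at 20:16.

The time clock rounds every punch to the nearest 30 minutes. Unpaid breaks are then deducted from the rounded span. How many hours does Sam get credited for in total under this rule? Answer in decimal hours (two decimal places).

19.75 hours

Wed: in 10:09→10:00, out 14:14→14:00; 4 h 0 min
Thu: in 09:48→10:00, out 15:02→15:00; 5 h 0 min − 15 min = 4 h 45 min
Fri: in 09:44→09:30, out 20:16→20:30; 11 h 0 min
Total credited: 19 h 45 min.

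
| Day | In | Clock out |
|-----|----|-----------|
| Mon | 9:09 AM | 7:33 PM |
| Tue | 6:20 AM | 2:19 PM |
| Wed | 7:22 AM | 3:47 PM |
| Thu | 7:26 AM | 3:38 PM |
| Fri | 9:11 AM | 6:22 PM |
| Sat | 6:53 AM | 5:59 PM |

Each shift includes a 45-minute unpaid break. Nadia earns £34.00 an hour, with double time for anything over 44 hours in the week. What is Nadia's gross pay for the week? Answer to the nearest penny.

£1957.27

Mon: 9:09 AM–7:33 PM = 10 h 24 min; less 45 min break → 9 h 39 min
Tue: 6:20 AM–2:19 PM = 7 h 59 min; less 45 min break → 7 h 14 min
Wed: 7:22 AM–3:47 PM = 8 h 25 min; less 45 min break → 7 h 40 min
Thu: 7:26 AM–3:38 PM = 8 h 12 min; less 45 min break → 7 h 27 min
Fri: 9:11 AM–6:22 PM = 9 h 11 min; less 45 min break → 8 h 26 min
Sat: 6:53 AM–5:59 PM = 11 h 6 min; less 45 min break → 10 h 21 min
Total worked: 50 h 47 min = 3047 min.
Regular 44 h 0 min = 2640 min at £34.00/h; overtime 6 h 47 min = 407 min at £68.00/h.
Pay = (2640 × £34.00 + 407 × £68.00) ÷ 60 = £1957.27.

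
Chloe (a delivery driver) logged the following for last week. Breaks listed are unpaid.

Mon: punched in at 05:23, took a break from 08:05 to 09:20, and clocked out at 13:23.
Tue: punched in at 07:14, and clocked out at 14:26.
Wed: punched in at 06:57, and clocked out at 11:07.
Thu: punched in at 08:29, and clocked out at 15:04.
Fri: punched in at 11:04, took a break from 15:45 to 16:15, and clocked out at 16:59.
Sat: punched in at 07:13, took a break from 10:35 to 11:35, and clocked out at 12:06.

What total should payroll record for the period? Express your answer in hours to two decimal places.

34.00 hours

Mon: 05:23–13:23 = 8 h 0 min; less 75 min break → 6 h 45 min
Tue: 07:14–14:26 = 7 h 12 min
Wed: 06:57–11:07 = 4 h 10 min
Thu: 08:29–15:04 = 6 h 35 min
Fri: 11:04–16:59 = 5 h 55 min; less 30 min break → 5 h 25 min
Sat: 07:13–12:06 = 4 h 53 min; less 60 min break → 3 h 53 min
Total: 6 h 45 min + 7 h 12 min + 4 h 10 min + 6 h 35 min + 5 h 25 min + 3 h 53 min = 34 h 0 min.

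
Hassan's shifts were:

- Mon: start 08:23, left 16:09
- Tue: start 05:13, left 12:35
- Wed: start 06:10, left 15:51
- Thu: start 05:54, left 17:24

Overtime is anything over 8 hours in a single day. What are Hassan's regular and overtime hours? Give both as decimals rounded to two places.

Mon: 08:23–16:09 = 7 h 46 min
Tue: 05:13–12:35 = 7 h 22 min
Wed: 06:10–15:51 = 9 h 41 min
Thu: 05:54–17:24 = 11 h 30 min
Mon reg 7 h 46 min / OT 0 h 0 min; Tue reg 7 h 22 min / OT 0 h 0 min; Wed reg 8 h 0 min / OT 1 h 41 min; Thu reg 8 h 0 min / OT 3 h 30 min.
Totals: regular 31 h 8 min, overtime 5 h 11 min.

Regular 31.13 hours, overtime 5.18 hours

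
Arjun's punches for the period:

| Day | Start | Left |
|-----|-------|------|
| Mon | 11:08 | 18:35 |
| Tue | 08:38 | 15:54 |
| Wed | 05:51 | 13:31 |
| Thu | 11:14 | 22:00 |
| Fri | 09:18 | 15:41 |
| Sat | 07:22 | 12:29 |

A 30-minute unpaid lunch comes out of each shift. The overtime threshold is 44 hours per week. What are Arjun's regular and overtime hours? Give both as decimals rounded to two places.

Regular 41.65 hours, overtime 0.00 hours

Mon: 11:08–18:35 = 7 h 27 min; less 30 min break → 6 h 57 min
Tue: 08:38–15:54 = 7 h 16 min; less 30 min break → 6 h 46 min
Wed: 05:51–13:31 = 7 h 40 min; less 30 min break → 7 h 10 min
Thu: 11:14–22:00 = 10 h 46 min; less 30 min break → 10 h 16 min
Fri: 09:18–15:41 = 6 h 23 min; less 30 min break → 5 h 53 min
Sat: 07:22–12:29 = 5 h 7 min; less 30 min break → 4 h 37 min
Total worked: 41 h 39 min = 41.65 h.
Threshold 44 h → overtime 0 h 0 min, regular 41 h 39 min.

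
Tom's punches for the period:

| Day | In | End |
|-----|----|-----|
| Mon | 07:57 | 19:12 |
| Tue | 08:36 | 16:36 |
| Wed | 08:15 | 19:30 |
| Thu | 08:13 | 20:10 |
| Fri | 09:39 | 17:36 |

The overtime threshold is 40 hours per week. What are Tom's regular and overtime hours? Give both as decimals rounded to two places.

Mon: 07:57–19:12 = 11 h 15 min
Tue: 08:36–16:36 = 8 h 0 min
Wed: 08:15–19:30 = 11 h 15 min
Thu: 08:13–20:10 = 11 h 57 min
Fri: 09:39–17:36 = 7 h 57 min
Total worked: 50 h 24 min = 50.40 h.
Threshold 40 h → overtime 10 h 24 min, regular 40 h 0 min.

Regular 40.00 hours, overtime 10.40 hours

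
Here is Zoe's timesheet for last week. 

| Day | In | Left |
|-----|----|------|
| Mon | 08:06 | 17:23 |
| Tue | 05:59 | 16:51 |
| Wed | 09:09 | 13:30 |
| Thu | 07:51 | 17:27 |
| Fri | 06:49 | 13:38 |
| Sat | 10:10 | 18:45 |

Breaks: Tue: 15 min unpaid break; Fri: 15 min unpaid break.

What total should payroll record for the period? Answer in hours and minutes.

49 h 0 min

Mon: 08:06–17:23 = 9 h 17 min
Tue: 05:59–16:51 = 10 h 52 min; less 15 min break → 10 h 37 min
Wed: 09:09–13:30 = 4 h 21 min
Thu: 07:51–17:27 = 9 h 36 min
Fri: 06:49–13:38 = 6 h 49 min; less 15 min break → 6 h 34 min
Sat: 10:10–18:45 = 8 h 35 min
Total: 9 h 17 min + 10 h 37 min + 4 h 21 min + 9 h 36 min + 6 h 34 min + 8 h 35 min = 49 h 0 min.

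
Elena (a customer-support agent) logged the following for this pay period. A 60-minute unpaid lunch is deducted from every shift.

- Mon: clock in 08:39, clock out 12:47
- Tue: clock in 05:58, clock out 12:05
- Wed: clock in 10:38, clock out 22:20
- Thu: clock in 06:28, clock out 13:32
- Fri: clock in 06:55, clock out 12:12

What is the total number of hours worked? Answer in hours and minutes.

29 h 18 min

Mon: 08:39–12:47 = 4 h 8 min; less 60 min break → 3 h 8 min
Tue: 05:58–12:05 = 6 h 7 min; less 60 min break → 5 h 7 min
Wed: 10:38–22:20 = 11 h 42 min; less 60 min break → 10 h 42 min
Thu: 06:28–13:32 = 7 h 4 min; less 60 min break → 6 h 4 min
Fri: 06:55–12:12 = 5 h 17 min; less 60 min break → 4 h 17 min
Total: 3 h 8 min + 5 h 7 min + 10 h 42 min + 6 h 4 min + 4 h 17 min = 29 h 18 min.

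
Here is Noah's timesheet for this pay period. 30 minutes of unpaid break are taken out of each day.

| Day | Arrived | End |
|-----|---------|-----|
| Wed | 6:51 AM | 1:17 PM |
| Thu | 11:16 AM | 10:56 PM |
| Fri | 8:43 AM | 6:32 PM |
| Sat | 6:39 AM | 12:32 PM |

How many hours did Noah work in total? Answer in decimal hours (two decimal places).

31.80 hours

Wed: 6:51 AM–1:17 PM = 6 h 26 min; less 30 min break → 5 h 56 min
Thu: 11:16 AM–10:56 PM = 11 h 40 min; less 30 min break → 11 h 10 min
Fri: 8:43 AM–6:32 PM = 9 h 49 min; less 30 min break → 9 h 19 min
Sat: 6:39 AM–12:32 PM = 5 h 53 min; less 30 min break → 5 h 23 min
Total: 5 h 56 min + 11 h 10 min + 9 h 19 min + 5 h 23 min = 31 h 48 min.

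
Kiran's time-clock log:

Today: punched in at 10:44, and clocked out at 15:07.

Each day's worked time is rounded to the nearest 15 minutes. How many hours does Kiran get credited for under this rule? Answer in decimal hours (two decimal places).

4.50 hours

Today: 10:44–15:07 = 4 h 23 min → rounds to 4 h 30 min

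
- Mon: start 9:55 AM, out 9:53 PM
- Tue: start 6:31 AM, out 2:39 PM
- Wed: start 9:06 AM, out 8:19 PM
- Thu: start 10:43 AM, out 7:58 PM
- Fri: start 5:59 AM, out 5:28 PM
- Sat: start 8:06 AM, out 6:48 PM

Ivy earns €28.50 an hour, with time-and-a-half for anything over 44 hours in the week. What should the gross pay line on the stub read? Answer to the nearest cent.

€2055.56

Mon: 9:55 AM–9:53 PM = 11 h 58 min
Tue: 6:31 AM–2:39 PM = 8 h 8 min
Wed: 9:06 AM–8:19 PM = 11 h 13 min
Thu: 10:43 AM–7:58 PM = 9 h 15 min
Fri: 5:59 AM–5:28 PM = 11 h 29 min
Sat: 8:06 AM–6:48 PM = 10 h 42 min
Total worked: 62 h 45 min = 3765 min.
Regular 44 h 0 min = 2640 min at €28.50/h; overtime 18 h 45 min = 1125 min at €42.75/h.
Pay = (2640 × €28.50 + 1125 × €42.75) ÷ 60 = €2055.56.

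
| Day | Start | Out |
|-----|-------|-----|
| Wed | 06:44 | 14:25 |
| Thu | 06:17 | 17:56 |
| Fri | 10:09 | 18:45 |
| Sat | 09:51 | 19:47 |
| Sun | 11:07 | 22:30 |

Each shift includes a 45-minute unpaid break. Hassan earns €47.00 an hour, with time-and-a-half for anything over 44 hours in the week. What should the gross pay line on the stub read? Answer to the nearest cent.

Wed: 06:44–14:25 = 7 h 41 min; less 45 min break → 6 h 56 min
Thu: 06:17–17:56 = 11 h 39 min; less 45 min break → 10 h 54 min
Fri: 10:09–18:45 = 8 h 36 min; less 45 min break → 7 h 51 min
Sat: 09:51–19:47 = 9 h 56 min; less 45 min break → 9 h 11 min
Sun: 11:07–22:30 = 11 h 23 min; less 45 min break → 10 h 38 min
Total worked: 45 h 30 min = 2730 min.
Regular 44 h 0 min = 2640 min at €47.00/h; overtime 1 h 30 min = 90 min at €70.50/h.
Pay = (2640 × €47.00 + 90 × €70.50) ÷ 60 = €2173.75.

€2173.75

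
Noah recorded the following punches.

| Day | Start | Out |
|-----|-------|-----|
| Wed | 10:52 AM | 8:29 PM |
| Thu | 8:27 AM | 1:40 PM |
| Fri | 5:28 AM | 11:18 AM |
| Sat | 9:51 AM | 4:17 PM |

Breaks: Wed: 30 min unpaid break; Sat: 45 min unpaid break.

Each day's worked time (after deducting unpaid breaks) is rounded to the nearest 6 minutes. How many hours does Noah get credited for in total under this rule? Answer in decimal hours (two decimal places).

25.80 hours

Wed: 10:52 AM–8:29 PM = 9 h 37 min − 30 min = 9 h 7 min → rounds to 9 h 6 min
Thu: 8:27 AM–1:40 PM = 5 h 13 min → rounds to 5 h 12 min
Fri: 5:28 AM–11:18 AM = 5 h 50 min → rounds to 5 h 48 min
Sat: 9:51 AM–4:17 PM = 6 h 26 min − 45 min = 5 h 41 min → rounds to 5 h 42 min
Total credited: 25 h 48 min.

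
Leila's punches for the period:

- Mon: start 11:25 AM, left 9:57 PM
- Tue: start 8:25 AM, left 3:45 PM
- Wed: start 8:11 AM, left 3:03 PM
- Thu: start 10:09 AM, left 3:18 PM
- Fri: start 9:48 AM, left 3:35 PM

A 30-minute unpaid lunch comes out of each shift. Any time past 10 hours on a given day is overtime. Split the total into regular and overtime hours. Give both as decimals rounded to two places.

Mon: 11:25 AM–9:57 PM = 10 h 32 min; less 30 min break → 10 h 2 min
Tue: 8:25 AM–3:45 PM = 7 h 20 min; less 30 min break → 6 h 50 min
Wed: 8:11 AM–3:03 PM = 6 h 52 min; less 30 min break → 6 h 22 min
Thu: 10:09 AM–3:18 PM = 5 h 9 min; less 30 min break → 4 h 39 min
Fri: 9:48 AM–3:35 PM = 5 h 47 min; less 30 min break → 5 h 17 min
Mon reg 10 h 0 min / OT 0 h 2 min; Tue reg 6 h 50 min / OT 0 h 0 min; Wed reg 6 h 22 min / OT 0 h 0 min; Thu reg 4 h 39 min / OT 0 h 0 min; Fri reg 5 h 17 min / OT 0 h 0 min.
Totals: regular 33 h 8 min, overtime 0 h 2 min.

Regular 33.13 hours, overtime 0.03 hours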